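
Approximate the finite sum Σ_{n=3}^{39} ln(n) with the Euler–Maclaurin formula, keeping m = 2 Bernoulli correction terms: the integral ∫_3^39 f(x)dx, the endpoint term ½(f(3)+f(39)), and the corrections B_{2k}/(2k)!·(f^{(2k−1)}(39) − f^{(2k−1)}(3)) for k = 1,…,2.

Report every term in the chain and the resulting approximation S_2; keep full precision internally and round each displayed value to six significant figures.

S_2 ≈ 105.939

Integral: ∫_3^39 ln(x) dx = 103.583.
Boundary: ½(f(3) + f(39)) = ½(1.09861 + 3.66356) = 2.38109.
So far: 105.964.
Order-1 term: 1/12 · (0.0256410 − 0.333333) = -0.0256410.
Running total after k=1: 105.939.
Order-2 term: −1/720 · (3.37160e-05 − 0.0740741) = 0.000102834.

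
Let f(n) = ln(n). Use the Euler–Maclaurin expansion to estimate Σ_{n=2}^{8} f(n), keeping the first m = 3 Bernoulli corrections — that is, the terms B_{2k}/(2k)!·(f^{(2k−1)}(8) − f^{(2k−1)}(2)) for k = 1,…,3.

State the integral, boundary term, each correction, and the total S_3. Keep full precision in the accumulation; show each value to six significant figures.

∫_2^8 ln(x) dx evaluates to 9.24924.
Endpoint term: (f(2) + f(8))/2 = (0.693147 + 2.07944)/2 = 1.38629.
Running total after boundary: 10.6355.
Correction k=1: B_{2}/2! · (f^{(1)}(8) − f^{(1)}(2)) = 1/12 · (0.125000 − 0.500000) = -0.0312500.
Running total after k=1: 10.6043.
Correction k=2: B_{4}/4! · (f^{(3)}(8) − f^{(3)}(2)) = −1/720 · (0.00390625 − 0.250000) = 0.000341797.
Running total after k=2: 10.6046.
Correction k=3: B_{6}/6! · (f^{(5)}(8) − f^{(5)}(2)) = 1/30240 · (0.000732422 − 0.750000) = -2.47774e-05.

S_3 ≈ 10.6046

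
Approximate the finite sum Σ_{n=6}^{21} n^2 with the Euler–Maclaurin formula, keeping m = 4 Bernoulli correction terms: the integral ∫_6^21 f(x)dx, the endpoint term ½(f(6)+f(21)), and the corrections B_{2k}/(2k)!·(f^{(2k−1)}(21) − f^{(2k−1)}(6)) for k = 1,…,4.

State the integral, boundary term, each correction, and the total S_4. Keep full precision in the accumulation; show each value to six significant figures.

S_4 ≈ 3256.00

The integral term ∫_6^21 x^2 dx = 3015.00.
½[f(6) + f(21)] = ½[36.0000 + 441.000] = 238.500.
So far: 3253.50.
Correction k=1: B_{2}/2! · (f^{(1)}(21) − f^{(1)}(6)) = 1/12 · (42.0000 − 12.0000) = 2.50000.
Partial sum through k=1: 3256.00.
Correction k=2: B_{4}/4! · (f^{(3)}(21) − f^{(3)}(6)) = −1/720 · (0.00000 − 0.00000) = 0.00000.
Partial sum through k=2: 3256.00.
Correction k=3: B_{6}/6! · (f^{(5)}(21) − f^{(5)}(6)) = 1/30240 · (0.00000 − 0.00000) = 0.00000.
Partial sum through k=3: 3256.00.
Correction k=4: B_{8}/8! · (f^{(7)}(21) − f^{(7)}(6)) = −1/1209600 · (0.00000 − 0.00000) = 0.00000.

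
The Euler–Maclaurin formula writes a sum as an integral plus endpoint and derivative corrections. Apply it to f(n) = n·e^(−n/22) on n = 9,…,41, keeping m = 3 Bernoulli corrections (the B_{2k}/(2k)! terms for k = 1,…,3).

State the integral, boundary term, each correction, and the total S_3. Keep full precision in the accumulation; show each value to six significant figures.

S_3 ≈ 244.167

The integral term ∫_9^41 x·e^(−x/22) dx = 238.042.
½[f(9) + f(41)] = ½[5.97828 + 6.35941] = 6.16885.
Running total after boundary: 244.211.
Correction k=1: B_{2}/2! · (f^{(1)}(41) − f^{(1)}(9)) = 1/12 · (-0.133957 − 0.392514) = -0.0438725.
Running total after k=1: 244.167.
Correction k=2: B_{4}/4! · (f^{(3)}(41) − f^{(3)}(9)) = −1/720 · (0.000364171 − 0.00355583) = 4.43286e-06.
Running total after k=2: 244.167.
Correction k=3: B_{6}/6! · (f^{(5)}(41) − f^{(5)}(9)) = 1/30240 · (2.07668e-06 − 1.30179e-05) = -3.61814e-10.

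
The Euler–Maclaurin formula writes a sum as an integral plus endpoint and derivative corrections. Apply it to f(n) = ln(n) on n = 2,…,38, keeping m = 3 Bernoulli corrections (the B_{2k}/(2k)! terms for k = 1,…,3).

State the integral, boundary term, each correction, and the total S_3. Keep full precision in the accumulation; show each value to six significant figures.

S_3 ≈ 102.968

The integral term ∫_2^38 ln(x) dx = 100.842.
½[f(2) + f(38)] = ½[0.693147 + 3.63759] = 2.16537.
Running total after boundary: 103.007.
Order-1 term: 1/12 · (0.0263158 − 0.500000) = -0.0394737.
Running total after k=1: 102.968.
Order-2 term: −1/720 · (3.64485e-05 − 0.250000) = 0.000347172.
Running total after k=2: 102.968.
Order-3 term: 1/30240 · (3.02896e-07 − 0.750000) = -2.48016e-05.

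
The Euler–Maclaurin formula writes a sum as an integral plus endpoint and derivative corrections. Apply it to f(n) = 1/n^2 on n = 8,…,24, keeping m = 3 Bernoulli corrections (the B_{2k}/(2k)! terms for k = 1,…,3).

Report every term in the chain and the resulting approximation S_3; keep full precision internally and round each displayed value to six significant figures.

The integral term ∫_8^24 1/x^2 dx = 0.0833333.
½[f(8) + f(24)] = ½[0.0156250 + 0.00173611] = 0.00868056.
Integral + boundary = 0.0920139.
Order-1 term: 1/12 · (-0.000144676 − (-0.00390625)) = 0.000313465.
Running total after k=1: 0.0923274.
Order-2 term: −1/720 · (-3.01408e-06 − (-0.000732422)) = -1.01307e-06.
Running total after k=2: 0.0923263.
Order-3 term: 1/30240 · (-1.56983e-07 − (-0.000343323)) = 1.13481e-08.

S_3 ≈ 0.0923264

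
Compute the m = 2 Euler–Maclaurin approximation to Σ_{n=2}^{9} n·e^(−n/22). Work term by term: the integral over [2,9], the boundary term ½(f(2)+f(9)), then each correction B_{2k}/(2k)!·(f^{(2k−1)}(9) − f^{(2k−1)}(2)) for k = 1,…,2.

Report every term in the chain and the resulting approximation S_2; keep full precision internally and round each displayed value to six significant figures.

∫_2^9 x·e^(−x/22) dx evaluates to 29.0961.
Endpoint term: (f(2) + f(9))/2 = (1.82620 + 5.97828)/2 = 3.90224.
Integral + boundary = 32.9983.
Order-1 term: 1/12 · (0.392514 − 0.830092) = -0.0364648.
Partial sum through k=1: 32.9618.
Order-2 term: −1/720 · (0.00355583 − 0.00548821) = 2.68386e-06.

S_2 ≈ 32.9618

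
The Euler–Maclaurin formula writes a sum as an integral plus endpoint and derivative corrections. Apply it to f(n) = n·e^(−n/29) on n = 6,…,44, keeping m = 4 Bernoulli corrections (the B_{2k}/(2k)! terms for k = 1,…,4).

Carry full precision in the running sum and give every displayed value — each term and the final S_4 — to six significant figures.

S_4 ≈ 368.209

Integral: ∫_6^44 x·e^(−x/29) dx = 361.008.
Endpoint term: (f(6) + f(44))/2 = (4.87862 + 9.64991)/2 = 7.26426.
Running total after boundary: 368.272.
Correction k=1: B_{2}/2! · (f^{(1)}(44) − f^{(1)}(6)) = 1/12 · (-0.113439 − 0.644875) = -0.0631929.
Running total after k=1: 368.209.
Correction k=2: B_{4}/4! · (f^{(3)}(44) − f^{(3)}(6)) = −1/720 · (0.000386674 − 0.00270046) = 3.21359e-06.
Running total after k=2: 368.209.
Correction k=3: B_{6}/6! · (f^{(5)}(44) − f^{(5)}(6)) = 1/30240 · (1.07995e-06 − 5.51024e-06) = -1.46505e-10.
Running total after k=3: 368.209.
Correction k=4: B_{8}/8! · (f^{(7)}(44) − f^{(7)}(6)) = −1/1209600 · (2.02154e-09 − 9.28595e-09) = 6.00563e-15.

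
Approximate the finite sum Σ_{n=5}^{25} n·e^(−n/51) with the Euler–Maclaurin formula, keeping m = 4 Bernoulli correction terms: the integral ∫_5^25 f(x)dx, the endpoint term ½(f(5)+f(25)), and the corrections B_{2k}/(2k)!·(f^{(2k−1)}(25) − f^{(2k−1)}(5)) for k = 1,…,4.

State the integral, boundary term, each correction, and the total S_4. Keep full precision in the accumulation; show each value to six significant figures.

S_4 ≈ 225.094

Integral: ∫_5^25 x·e^(−x/51) dx = 215.213.
½[f(5) + f(25)] = ½[4.53307 + 15.3127] = 9.92286.
Running total after boundary: 225.136.
Order-1 term: 1/12 · (0.312258 − 0.817730) = -0.0421226.
After k=1: 225.094.
Order-2 term: −1/720 · (0.000591031 − 0.00101152) = 5.84009e-07.
After k=2: 225.094.
Order-3 term: 1/30240 · (4.08308e-07 − 6.56918e-07) = -8.22125e-12.
After k=3: 225.094.
Order-4 term: −1/1209600 · (2.26599e-10 − 3.55610e-10) = 1.06656e-16.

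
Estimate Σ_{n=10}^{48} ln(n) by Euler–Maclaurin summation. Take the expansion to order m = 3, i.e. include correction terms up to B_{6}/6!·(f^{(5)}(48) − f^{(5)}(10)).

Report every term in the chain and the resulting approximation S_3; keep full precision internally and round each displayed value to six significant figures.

The integral term ∫_10^48 ln(x) dx = 124.792.
Endpoint term: (f(10) + f(48))/2 = (2.30259 + 3.87120)/2 = 3.08689.
Running total after boundary: 127.879.
Correction k=1: B_{2}/2! · (f^{(1)}(48) − f^{(1)}(10)) = 1/12 · (0.0208333 − 0.100000) = -0.00659722.
After k=1: 127.872.
Correction k=2: B_{4}/4! · (f^{(3)}(48) − f^{(3)}(10)) = −1/720 · (1.80845e-05 − 0.00200000) = 2.75266e-06.
After k=2: 127.872.
Correction k=3: B_{6}/6! · (f^{(5)}(48) − f^{(5)}(10)) = 1/30240 · (9.41901e-08 − 0.000240000) = -7.93339e-09.

S_3 ≈ 127.872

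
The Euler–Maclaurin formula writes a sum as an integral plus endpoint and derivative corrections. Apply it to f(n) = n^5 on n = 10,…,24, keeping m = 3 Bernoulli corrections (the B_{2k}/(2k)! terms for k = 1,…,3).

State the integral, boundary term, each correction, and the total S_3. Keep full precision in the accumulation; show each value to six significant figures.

Integral: ∫_10^24 x^5 dx = 3.16838e+07.
½[f(10) + f(24)] = ½[100000 + 7.96262e+06] = 4.03131e+06.
Integral + boundary = 3.57151e+07.
Order-1 term: 1/12 · (1.65888e+06 − 50000.0) = 134073.
Running total after k=1: 3.58492e+07.
Order-2 term: −1/720 · (34560.0 − 6000.00) = -39.6667.
Running total after k=2: 3.58492e+07.
Order-3 term: 1/30240 · (120.000 − 120.000) = 0.00000.

S_3 ≈ 3.58492e+07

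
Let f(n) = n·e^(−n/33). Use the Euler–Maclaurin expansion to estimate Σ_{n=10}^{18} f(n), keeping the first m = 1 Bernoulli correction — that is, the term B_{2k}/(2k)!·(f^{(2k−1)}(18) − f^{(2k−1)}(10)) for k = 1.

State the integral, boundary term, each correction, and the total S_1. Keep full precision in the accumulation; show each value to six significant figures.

S_1 ≈ 81.4983

The integral term ∫_10^18 x·e^(−x/33) dx = 72.6101.
½[f(10) + f(18)] = ½[7.38577 + 10.4324] = 8.90909.
So far: 81.5192.
Correction k=1: B_{2}/2! · (f^{(1)}(18) − f^{(1)}(10)) = 1/12 · (0.263445 − 0.514766) = -0.0209434.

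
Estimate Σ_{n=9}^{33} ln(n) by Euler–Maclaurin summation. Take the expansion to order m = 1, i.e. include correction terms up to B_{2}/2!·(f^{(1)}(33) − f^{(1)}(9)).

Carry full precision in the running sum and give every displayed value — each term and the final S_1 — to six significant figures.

S_1 ≈ 74.4499

The integral term ∫_9^33 ln(x) dx = 71.6097.
Endpoint term: (f(9) + f(33))/2 = (2.19722 + 3.49651)/2 = 2.84687.
Running total after boundary: 74.4566.
Correction k=1: B_{2}/2! · (f^{(1)}(33) − f^{(1)}(9)) = 1/12 · (0.0303030 − 0.111111) = -0.00673401.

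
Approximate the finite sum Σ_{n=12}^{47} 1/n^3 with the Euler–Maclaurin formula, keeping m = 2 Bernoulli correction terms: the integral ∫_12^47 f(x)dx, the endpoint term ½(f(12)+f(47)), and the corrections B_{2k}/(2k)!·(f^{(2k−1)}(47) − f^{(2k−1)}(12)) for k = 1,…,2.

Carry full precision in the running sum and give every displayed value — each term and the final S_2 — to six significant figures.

Integral: ∫_12^47 1/x^3 dx = 0.00324588.
Endpoint term: (f(12) + f(47))/2 = (0.000578704 + 9.63178e-06)/2 = 0.000294168.
Integral + boundary = 0.00354004.
Correction k=1: B_{2}/2! · (f^{(1)}(47) − f^{(1)}(12)) = 1/12 · (-6.14794e-07 − (-0.000144676)) = 1.20051e-05.
Partial sum through k=1: 0.00355205.
Correction k=2: B_{4}/4! · (f^{(3)}(47) − f^{(3)}(12)) = −1/720 · (-5.56627e-09 − (-2.00939e-05)) = -2.79004e-08.

S_2 ≈ 0.00355202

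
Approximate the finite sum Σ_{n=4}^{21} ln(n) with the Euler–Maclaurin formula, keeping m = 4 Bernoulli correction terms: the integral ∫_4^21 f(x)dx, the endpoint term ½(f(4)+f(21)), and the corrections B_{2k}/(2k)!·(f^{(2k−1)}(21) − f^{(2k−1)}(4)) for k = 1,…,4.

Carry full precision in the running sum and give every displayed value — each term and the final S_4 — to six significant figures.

Integral: ∫_4^21 ln(x) dx = 41.3898.
Boundary: ½(f(4) + f(21)) = ½(1.38629 + 3.04452) = 2.21541.
So far: 43.6052.
Correction k=1: B_{2}/2! · (f^{(1)}(21) − f^{(1)}(4)) = 1/12 · (0.0476190 − 0.250000) = -0.0168651.
After k=1: 43.5883.
Correction k=2: B_{4}/4! · (f^{(3)}(21) − f^{(3)}(4)) = −1/720 · (0.000215959 − 0.0312500) = 4.31028e-05.
After k=2: 43.5884.
Correction k=3: B_{6}/6! · (f^{(5)}(21) − f^{(5)}(4)) = 1/30240 · (5.87645e-06 − 0.0234375) = -7.74855e-07.
After k=3: 43.5884.
Correction k=4: B_{8}/8! · (f^{(7)}(21) − f^{(7)}(4)) = −1/1209600 · (3.99758e-07 − 0.0439453) = 3.63301e-08.

S_4 ≈ 43.5884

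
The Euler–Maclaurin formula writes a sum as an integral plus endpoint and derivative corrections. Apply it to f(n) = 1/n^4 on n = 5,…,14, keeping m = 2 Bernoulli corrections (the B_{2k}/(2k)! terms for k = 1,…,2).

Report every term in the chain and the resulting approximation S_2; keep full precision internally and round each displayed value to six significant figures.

S_2 ≈ 0.00346212

∫_5^14 1/x^4 dx evaluates to 0.00254519.
Endpoint term: (f(5) + f(14))/2 = (0.00160000 + 2.60308e-05)/2 = 0.000813015.
So far: 0.00335820.
Order-1 term: 1/12 · (-7.43738e-06 − (-0.00128000)) = 0.000106047.
After k=1: 0.00346425.
Order-2 term: −1/720 · (-1.13837e-06 − (-0.00153600)) = -2.13175e-06.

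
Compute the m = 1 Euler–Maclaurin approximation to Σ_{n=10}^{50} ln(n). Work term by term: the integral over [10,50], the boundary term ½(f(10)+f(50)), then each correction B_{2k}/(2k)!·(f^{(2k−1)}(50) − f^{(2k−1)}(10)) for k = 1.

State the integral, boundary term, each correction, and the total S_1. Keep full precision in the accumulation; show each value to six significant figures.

S_1 ≈ 135.676

The integral term ∫_10^50 ln(x) dx = 132.575.
Endpoint term: (f(10) + f(50))/2 = (2.30259 + 3.91202)/2 = 3.10730.
Running total after boundary: 135.683.
Order-1 term: 1/12 · (0.0200000 − 0.100000) = -0.00666667.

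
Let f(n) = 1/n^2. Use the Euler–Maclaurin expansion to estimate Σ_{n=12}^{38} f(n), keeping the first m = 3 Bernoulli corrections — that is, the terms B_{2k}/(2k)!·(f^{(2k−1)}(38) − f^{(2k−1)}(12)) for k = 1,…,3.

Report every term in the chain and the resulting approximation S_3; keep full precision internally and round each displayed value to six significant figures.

S_3 ≈ 0.0609293

∫_12^38 1/x^2 dx evaluates to 0.0570175.
Endpoint term: (f(12) + f(38))/2 = (0.00694444 + 0.000692521)/2 = 0.00381848.
Running total after boundary: 0.0608360.
Correction k=1: B_{2}/2! · (f^{(1)}(38) − f^{(1)}(12)) = 1/12 · (-3.64485e-05 − (-0.00115741)) = 9.34132e-05.
Partial sum through k=1: 0.0609294.
Correction k=2: B_{4}/4! · (f^{(3)}(38) − f^{(3)}(12)) = −1/720 · (-3.02896e-07 − (-9.64506e-05)) = -1.33539e-07.
Partial sum through k=2: 0.0609293.
Correction k=3: B_{6}/6! · (f^{(5)}(38) − f^{(5)}(12)) = 1/30240 · (-6.29285e-09 − (-2.00939e-05)) = 6.64272e-10.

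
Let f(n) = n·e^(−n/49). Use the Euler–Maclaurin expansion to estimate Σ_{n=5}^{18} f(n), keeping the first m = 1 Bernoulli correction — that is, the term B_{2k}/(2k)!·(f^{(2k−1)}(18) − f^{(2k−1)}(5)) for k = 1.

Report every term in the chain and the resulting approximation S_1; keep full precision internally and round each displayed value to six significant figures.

The integral term ∫_5^18 x·e^(−x/49) dx = 115.614.
Endpoint term: (f(5) + f(18))/2 = (4.51496 + 12.4662)/2 = 8.49061.
Running total after boundary: 124.104.
Order-1 term: 1/12 · (0.438156 − 0.810851) = -0.0310579.

S_1 ≈ 124.073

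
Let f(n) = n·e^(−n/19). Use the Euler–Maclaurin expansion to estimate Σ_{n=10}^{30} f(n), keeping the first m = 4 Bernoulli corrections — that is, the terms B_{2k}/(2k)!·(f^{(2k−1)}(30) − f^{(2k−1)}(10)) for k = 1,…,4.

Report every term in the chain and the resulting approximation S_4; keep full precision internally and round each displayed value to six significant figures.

S_4 ≈ 139.567

Integral: ∫_10^30 x·e^(−x/19) dx = 133.554.
½[f(10) + f(30)] = ½[5.90778 + 6.18576] = 6.04677.
So far: 139.600.
Order-1 term: 1/12 · (-0.119374 − 0.279842) = -0.0332680.
Partial sum through k=1: 139.567.
Order-2 term: −1/720 · (0.000811661 − 0.00404819) = 4.49518e-06.
Partial sum through k=2: 139.567.
Order-3 term: 1/30240 · (5.41274e-06 − 2.02803e-05) = -4.91653e-10.
Partial sum through k=3: 139.567.
Order-4 term: −1/1209600 · (2.37593e-08 − 8.12931e-08) = 4.75643e-14.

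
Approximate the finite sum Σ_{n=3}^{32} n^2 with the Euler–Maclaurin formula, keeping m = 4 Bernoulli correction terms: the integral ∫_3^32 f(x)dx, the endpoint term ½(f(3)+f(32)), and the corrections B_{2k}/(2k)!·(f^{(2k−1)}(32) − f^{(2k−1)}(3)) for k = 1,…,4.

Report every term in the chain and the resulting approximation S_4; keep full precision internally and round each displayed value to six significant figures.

S_4 ≈ 11435.0

Integral: ∫_3^32 x^2 dx = 10913.7.
Boundary: ½(f(3) + f(32)) = ½(9.00000 + 1024.00) = 516.500.
Running total after boundary: 11430.2.
Correction k=1: B_{2}/2! · (f^{(1)}(32) − f^{(1)}(3)) = 1/12 · (64.0000 − 6.00000) = 4.83333.
After k=1: 11435.0.
Correction k=2: B_{4}/4! · (f^{(3)}(32) − f^{(3)}(3)) = −1/720 · (0.00000 − 0.00000) = 0.00000.
After k=2: 11435.0.
Correction k=3: B_{6}/6! · (f^{(5)}(32) − f^{(5)}(3)) = 1/30240 · (0.00000 − 0.00000) = 0.00000.
After k=3: 11435.0.
Correction k=4: B_{8}/8! · (f^{(7)}(32) − f^{(7)}(3)) = −1/1209600 · (0.00000 − 0.00000) = 0.00000.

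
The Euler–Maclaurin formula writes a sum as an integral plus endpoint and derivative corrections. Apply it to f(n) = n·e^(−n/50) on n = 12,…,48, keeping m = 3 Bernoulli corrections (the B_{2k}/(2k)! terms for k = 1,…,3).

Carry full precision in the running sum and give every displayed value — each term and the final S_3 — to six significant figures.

S_3 ≈ 576.232

Integral: ∫_12^48 x·e^(−x/50) dx = 562.371.
½[f(12) + f(48)] = ½[9.43953 + 18.3789] = 13.9092.
Running total after boundary: 576.280.
Order-1 term: 1/12 · (0.0153157 − 0.597837) = -0.0485435.
After k=1: 576.232.
Order-2 term: −1/720 · (0.000312441 − 0.000868437) = 7.72217e-07.
After k=2: 576.232.
Order-3 term: 1/30240 · (2.47502e-07 − 5.99096e-07) = -1.16268e-11.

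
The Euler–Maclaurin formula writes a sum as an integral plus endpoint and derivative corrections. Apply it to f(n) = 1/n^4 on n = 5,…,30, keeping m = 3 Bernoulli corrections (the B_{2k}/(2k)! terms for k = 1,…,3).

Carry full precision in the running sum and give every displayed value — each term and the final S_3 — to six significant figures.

S_3 ≈ 0.00355957

∫_5^30 1/x^4 dx evaluates to 0.00265432.
½[f(5) + f(30)] = ½[0.00160000 + 1.23457e-06] = 0.000800617.
Integral + boundary = 0.00345494.
k=1: B_{2}/(2)! × [f^{(1)}(30) − f^{(1)}(5)] = 1/12 × (-1.64609e-07 − (-0.00128000)) = 0.000106653.
Partial sum through k=1: 0.00356159.
k=2: B_{4}/(4)! × [f^{(3)}(30) − f^{(3)}(5)] = −1/720 × (-5.48697e-09 − (-0.00153600)) = -2.13333e-06.
Partial sum through k=2: 0.00355946.
k=3: B_{6}/(6)! × [f^{(5)}(30) − f^{(5)}(5)] = 1/30240 × (-3.41411e-10 − (-0.00344064)) = 1.13778e-07.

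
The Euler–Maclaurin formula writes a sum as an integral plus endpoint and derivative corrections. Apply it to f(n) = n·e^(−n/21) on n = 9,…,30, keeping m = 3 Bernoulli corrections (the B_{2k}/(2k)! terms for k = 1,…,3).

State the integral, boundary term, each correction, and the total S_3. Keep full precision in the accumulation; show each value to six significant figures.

Integral: ∫_9^30 x·e^(−x/21) dx = 153.740.
Boundary: ½(f(9) + f(30)) = ½(5.86295 + 7.18953) = 6.52624.
Running total after boundary: 160.267.
k=1: B_{2}/(2)! × [f^{(1)}(30) − f^{(1)}(9)] = 1/12 × (-0.102708 − 0.372251) = -0.0395799.
Partial sum through k=1: 160.227.
k=2: B_{4}/(4)! × [f^{(3)}(30) − f^{(3)}(9)] = −1/720 × (0.000853956 − 0.00379848) = 4.08961e-06.
Partial sum through k=2: 160.227.
k=3: B_{6}/(6)! × [f^{(5)}(30) − f^{(5)}(9)] = 1/30240 × (4.40093e-06 − 1.53126e-05) = -3.60835e-10.

S_3 ≈ 160.227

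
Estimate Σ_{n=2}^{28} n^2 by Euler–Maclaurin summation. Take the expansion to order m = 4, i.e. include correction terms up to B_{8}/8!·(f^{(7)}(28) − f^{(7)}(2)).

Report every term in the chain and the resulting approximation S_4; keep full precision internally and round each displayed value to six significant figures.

S_4 ≈ 7713.00

∫_2^28 x^2 dx evaluates to 7314.67.
Boundary: ½(f(2) + f(28)) = ½(4.00000 + 784.000) = 394.000.
So far: 7708.67.
Order-1 term: 1/12 · (56.0000 − 4.00000) = 4.33333.
Partial sum through k=1: 7713.00.
Order-2 term: −1/720 · (0.00000 − 0.00000) = 0.00000.
Partial sum through k=2: 7713.00.
Order-3 term: 1/30240 · (0.00000 − 0.00000) = 0.00000.
Partial sum through k=3: 7713.00.
Order-4 term: −1/1209600 · (0.00000 − 0.00000) = 0.00000.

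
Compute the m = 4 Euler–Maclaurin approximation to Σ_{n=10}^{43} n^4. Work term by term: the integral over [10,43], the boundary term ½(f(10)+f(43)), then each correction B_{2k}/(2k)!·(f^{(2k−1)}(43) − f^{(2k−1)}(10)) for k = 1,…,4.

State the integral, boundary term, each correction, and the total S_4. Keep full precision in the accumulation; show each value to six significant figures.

Integral: ∫_10^43 x^4 dx = 2.93817e+07.
Boundary: ½(f(10) + f(43)) = ½(10000.0 + 3.41880e+06) = 1.71440e+06.
Integral + boundary = 3.10961e+07.
Correction k=1: B_{2}/2! · (f^{(1)}(43) − f^{(1)}(10)) = 1/12 · (318028 − 4000.00) = 26169.0.
Running total after k=1: 3.11223e+07.
Correction k=2: B_{4}/4! · (f^{(3)}(43) − f^{(3)}(10)) = −1/720 · (1032.00 − 240.000) = -1.10000.
Running total after k=2: 3.11223e+07.
Correction k=3: B_{6}/6! · (f^{(5)}(43) − f^{(5)}(10)) = 1/30240 · (0.00000 − 0.00000) = 0.00000.
Running total after k=3: 3.11223e+07.
Correction k=4: B_{8}/8! · (f^{(7)}(43) − f^{(7)}(10)) = −1/1209600 · (0.00000 − 0.00000) = 0.00000.

S_4 ≈ 3.11223e+07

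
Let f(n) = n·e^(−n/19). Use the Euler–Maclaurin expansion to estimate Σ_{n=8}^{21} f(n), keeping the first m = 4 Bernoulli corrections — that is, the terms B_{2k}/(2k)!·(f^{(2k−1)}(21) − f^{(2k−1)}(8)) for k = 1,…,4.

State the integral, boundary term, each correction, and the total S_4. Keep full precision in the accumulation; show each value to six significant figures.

S_4 ≈ 91.1240

The integral term ∫_8^21 x·e^(−x/19) dx = 85.0564.
½[f(8) + f(21)] = ½[5.25084 + 6.95360] = 6.10222.
Running total after boundary: 91.1586.
Order-1 term: 1/12 · (-0.0348551 − 0.379995) = -0.0345709.
Partial sum through k=1: 91.1240.
Order-2 term: −1/720 · (0.00173793 − 0.00468894) = 4.09862e-06.
Partial sum through k=2: 91.1240.
Order-3 term: 1/30240 · (9.89587e-06 − 2.30617e-05) = -4.35376e-10.
Partial sum through k=3: 91.1240.
Order-4 term: −1/1209600 · (4.14890e-08 − 9.17855e-08) = 4.15811e-14.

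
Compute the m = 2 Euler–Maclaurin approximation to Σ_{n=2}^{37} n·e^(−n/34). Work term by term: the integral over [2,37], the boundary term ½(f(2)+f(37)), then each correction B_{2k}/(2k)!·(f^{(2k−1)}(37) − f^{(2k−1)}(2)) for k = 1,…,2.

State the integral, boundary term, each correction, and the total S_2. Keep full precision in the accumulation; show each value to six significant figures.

S_2 ≈ 348.114

The integral term ∫_2^37 x·e^(−x/34) dx = 341.017.
½[f(2) + f(37)] = ½[1.88575 + 12.4620] = 7.17386.
Running total after boundary: 348.190.
Correction k=1: B_{2}/2! · (f^{(1)}(37) − f^{(1)}(2)) = 1/12 · (-0.0297186 − 0.887410) = -0.0764274.
Partial sum through k=1: 348.114.
Correction k=2: B_{4}/4! · (f^{(3)}(37) − f^{(3)}(2)) = −1/720 · (0.000557009 − 0.00239892) = 2.55822e-06.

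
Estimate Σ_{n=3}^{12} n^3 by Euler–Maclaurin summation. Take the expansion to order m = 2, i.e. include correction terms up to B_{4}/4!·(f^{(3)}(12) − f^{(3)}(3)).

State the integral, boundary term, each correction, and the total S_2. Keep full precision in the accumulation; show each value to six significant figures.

S_2 ≈ 6075.00

∫_3^12 x^3 dx evaluates to 5163.75.
½[f(3) + f(12)] = ½[27.0000 + 1728.00] = 877.500.
Running total after boundary: 6041.25.
Order-1 term: 1/12 · (432.000 − 27.0000) = 33.7500.
After k=1: 6075.00.
Order-2 term: −1/720 · (6.00000 − 6.00000) = 0.00000.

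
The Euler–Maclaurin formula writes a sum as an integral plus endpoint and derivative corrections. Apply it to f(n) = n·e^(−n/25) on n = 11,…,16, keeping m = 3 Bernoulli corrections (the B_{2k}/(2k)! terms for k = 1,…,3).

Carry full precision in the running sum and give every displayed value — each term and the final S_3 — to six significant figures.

S_3 ≈ 46.9043

The integral term ∫_11^16 x·e^(−x/25) dx = 39.1580.
Boundary: ½(f(11) + f(16)) = ½(7.08440 + 8.43668) = 7.76054.
So far: 46.9186.
Order-1 term: 1/12 · (0.189825 − 0.360660) = -0.0142363.
Running total after k=1: 46.9043.
Order-2 term: −1/720 · (0.00199106 − 0.00263797) = 8.98496e-07.
Running total after k=2: 46.9043.
Order-3 term: 1/30240 · (5.88543e-06 − 7.51822e-06) = -5.39946e-11.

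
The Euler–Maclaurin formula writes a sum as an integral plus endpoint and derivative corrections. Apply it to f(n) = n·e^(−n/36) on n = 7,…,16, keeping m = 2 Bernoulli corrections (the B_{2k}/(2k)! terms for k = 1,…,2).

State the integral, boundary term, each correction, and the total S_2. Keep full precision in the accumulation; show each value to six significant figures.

The integral term ∫_7^16 x·e^(−x/36) dx = 74.1662.
½[f(7) + f(16)] = ½[5.76304 + 10.2589] = 8.01096.
Integral + boundary = 82.1772.
Correction k=1: B_{2}/2! · (f^{(1)}(16) − f^{(1)}(7)) = 1/12 · (0.356211 − 0.663207) = -0.0255830.
Running total after k=1: 82.1516.
Correction k=2: B_{4}/4! · (f^{(3)}(16) − f^{(3)}(7)) = −1/720 · (0.00126433 − 0.00178225) = 7.19328e-07.

S_2 ≈ 82.1516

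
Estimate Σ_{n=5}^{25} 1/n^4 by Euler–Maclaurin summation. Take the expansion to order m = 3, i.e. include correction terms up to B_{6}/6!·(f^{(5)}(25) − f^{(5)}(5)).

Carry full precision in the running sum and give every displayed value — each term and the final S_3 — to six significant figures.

S_3 ≈ 0.00355123

Integral: ∫_5^25 1/x^4 dx = 0.00264533.
Boundary: ½(f(5) + f(25)) = ½(0.00160000 + 2.56000e-06) = 0.000801280.
Integral + boundary = 0.00344661.
k=1: B_{2}/(2)! × [f^{(1)}(25) − f^{(1)}(5)] = 1/12 × (-4.09600e-07 − (-0.00128000)) = 0.000106633.
Running total after k=1: 0.00355325.
k=2: B_{4}/(4)! × [f^{(3)}(25) − f^{(3)}(5)] = −1/720 × (-1.96608e-08 − (-0.00153600)) = -2.13331e-06.
Running total after k=2: 0.00355111.
k=3: B_{6}/(6)! × [f^{(5)}(25) − f^{(5)}(5)] = 1/30240 × (-1.76161e-09 − (-0.00344064)) = 1.13778e-07.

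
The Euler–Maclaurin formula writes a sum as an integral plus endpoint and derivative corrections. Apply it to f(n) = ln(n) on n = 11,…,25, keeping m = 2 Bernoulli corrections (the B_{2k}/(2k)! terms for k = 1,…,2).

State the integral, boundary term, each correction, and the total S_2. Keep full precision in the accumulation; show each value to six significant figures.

∫_11^25 ln(x) dx evaluates to 40.0950.
Endpoint term: (f(11) + f(25))/2 = (2.39790 + 3.21888)/2 = 2.80839.
So far: 42.9034.
k=1: B_{2}/(2)! × [f^{(1)}(25) − f^{(1)}(11)] = 1/12 × (0.0400000 − 0.0909091) = -0.00424242.
Running total after k=1: 42.8992.
k=2: B_{4}/(4)! × [f^{(3)}(25) − f^{(3)}(11)] = −1/720 × (0.000128000 − 0.00150263) = 1.90921e-06.

S_2 ≈ 42.8992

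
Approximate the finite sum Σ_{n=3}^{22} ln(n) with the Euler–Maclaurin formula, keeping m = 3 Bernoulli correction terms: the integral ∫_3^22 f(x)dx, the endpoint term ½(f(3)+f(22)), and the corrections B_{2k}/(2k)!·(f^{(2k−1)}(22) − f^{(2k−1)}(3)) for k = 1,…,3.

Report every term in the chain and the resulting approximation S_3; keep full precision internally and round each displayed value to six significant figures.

S_3 ≈ 47.7780

∫_3^22 ln(x) dx evaluates to 45.7071.
Boundary: ½(f(3) + f(22)) = ½(1.09861 + 3.09104) = 2.09483.
Integral + boundary = 47.8019.
Order-1 term: 1/12 · (0.0454545 − 0.333333) = -0.0239899.
Running total after k=1: 47.7779.
Order-2 term: −1/720 · (0.000187829 − 0.0740741) = 0.000102620.
Running total after k=2: 47.7780.
Order-3 term: 1/30240 · (4.65691e-06 − 0.0987654) = -3.26590e-06.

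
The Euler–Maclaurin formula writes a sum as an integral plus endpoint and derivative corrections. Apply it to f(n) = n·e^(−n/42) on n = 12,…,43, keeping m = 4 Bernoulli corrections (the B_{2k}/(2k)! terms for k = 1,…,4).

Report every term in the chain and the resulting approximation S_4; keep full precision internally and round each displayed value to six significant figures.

Integral: ∫_12^43 x·e^(−x/42) dx = 421.921.
½[f(12) + f(43)] = ½[9.01773 + 15.4466] = 12.2322.
Integral + boundary = 434.154.
Order-1 term: 1/12 · (-0.00855295 − 0.536769) = -0.0454435.
Running total after k=1: 434.108.
Order-2 term: −1/720 · (0.000402435 − 0.00115631) = 1.04704e-06.
Running total after k=2: 434.108.
Order-3 term: 1/30240 · (4.59024e-07 − 1.13850e-06) = -2.24696e-11.
Running total after k=3: 434.108.
Order-4 term: −1/1209600 · (3.91105e-10 − 9.19221e-10) = 4.36603e-16.

S_4 ≈ 434.108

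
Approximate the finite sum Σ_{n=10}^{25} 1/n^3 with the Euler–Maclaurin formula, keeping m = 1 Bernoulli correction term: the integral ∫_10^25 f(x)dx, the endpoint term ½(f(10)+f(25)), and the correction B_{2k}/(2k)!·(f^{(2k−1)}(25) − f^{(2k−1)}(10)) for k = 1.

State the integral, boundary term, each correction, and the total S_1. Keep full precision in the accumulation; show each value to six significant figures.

∫_10^25 1/x^3 dx evaluates to 0.00420000.
Boundary: ½(f(10) + f(25)) = ½(0.00100000 + 6.40000e-05) = 0.000532000.
So far: 0.00473200.
k=1: B_{2}/(2)! × [f^{(1)}(25) − f^{(1)}(10)] = 1/12 × (-7.68000e-06 − (-0.000300000)) = 2.43600e-05.

S_1 ≈ 0.00475636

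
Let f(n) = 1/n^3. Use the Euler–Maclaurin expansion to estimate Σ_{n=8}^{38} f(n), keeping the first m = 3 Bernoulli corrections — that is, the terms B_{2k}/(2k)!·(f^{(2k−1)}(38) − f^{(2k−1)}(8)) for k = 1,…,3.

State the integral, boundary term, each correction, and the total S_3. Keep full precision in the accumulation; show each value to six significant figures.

∫_8^38 1/x^3 dx evaluates to 0.00746624.
Boundary: ½(f(8) + f(38)) = ½(0.00195312 + 1.82242e-05) = 0.000985675.
So far: 0.00845191.
Correction k=1: B_{2}/2! · (f^{(1)}(38) − f^{(1)}(8)) = 1/12 · (-1.43876e-06 − (-0.000732422)) = 6.09153e-05.
Running total after k=1: 0.00851283.
Correction k=2: B_{4}/4! · (f^{(3)}(38) − f^{(3)}(8)) = −1/720 · (-1.99274e-08 − (-0.000228882)) = -3.17864e-07.
Running total after k=2: 0.00851251.
Correction k=3: B_{6}/6! · (f^{(5)}(38) − f^{(5)}(8)) = 1/30240 · (-5.79605e-10 − (-0.000150204)) = 4.96703e-09.

S_3 ≈ 0.00851252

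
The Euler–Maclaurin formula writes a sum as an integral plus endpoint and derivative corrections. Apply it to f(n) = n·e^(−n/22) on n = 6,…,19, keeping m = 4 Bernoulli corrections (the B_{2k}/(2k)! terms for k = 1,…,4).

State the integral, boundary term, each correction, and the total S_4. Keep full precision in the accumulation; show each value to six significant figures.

The integral term ∫_6^19 x·e^(−x/22) dx = 88.6543.
Endpoint term: (f(6) + f(19))/2 = (4.56780 + 8.01090)/2 = 6.28935.
So far: 94.9436.
k=1: B_{2}/(2)! × [f^{(1)}(19) − f^{(1)}(6)] = 1/12 × (0.0574945 − 0.553673) = -0.0413482.
After k=1: 94.9023.
k=2: B_{4}/(4)! × [f^{(3)}(19) − f^{(3)}(6)] = −1/720 × (0.00186105 − 0.00428982) = 3.37330e-06.
After k=2: 94.9023.
k=3: B_{6}/(6)! × [f^{(5)}(19) − f^{(5)}(6)] = 1/30240 × (7.44484e-06 − 1.53630e-05) = -2.61844e-10.
After k=3: 94.9023.
k=4: B_{8}/(8)! × [f^{(7)}(19) − f^{(7)}(6)] = −1/1209600 × (2.28193e-08 − 4.51709e-08) = 1.84785e-14.

S_4 ≈ 94.9023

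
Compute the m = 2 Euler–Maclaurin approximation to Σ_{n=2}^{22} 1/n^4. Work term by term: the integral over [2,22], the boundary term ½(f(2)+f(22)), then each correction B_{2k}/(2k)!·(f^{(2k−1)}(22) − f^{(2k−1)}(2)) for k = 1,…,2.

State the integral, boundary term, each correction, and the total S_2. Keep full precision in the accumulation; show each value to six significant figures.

S_2 ≈ 0.0820020

Integral: ∫_2^22 1/x^4 dx = 0.0416354.
Boundary: ½(f(2) + f(22)) = ½(0.0625000 + 4.26883e-06) = 0.0312521.
Integral + boundary = 0.0728875.
Order-1 term: 1/12 · (-7.76152e-07 − (-0.125000)) = 0.0104166.
Running total after k=1: 0.0833041.
Order-2 term: −1/720 · (-4.81086e-08 − (-0.937500)) = -0.00130208.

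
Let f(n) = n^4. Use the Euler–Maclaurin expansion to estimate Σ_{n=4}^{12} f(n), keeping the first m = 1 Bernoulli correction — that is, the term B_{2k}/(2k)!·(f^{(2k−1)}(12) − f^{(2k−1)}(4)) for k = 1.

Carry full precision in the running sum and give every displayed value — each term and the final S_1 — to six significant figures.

The integral term ∫_4^12 x^4 dx = 49561.6.
Endpoint term: (f(4) + f(12))/2 = (256.000 + 20736.0)/2 = 10496.0.
Running total after boundary: 60057.6.
Correction k=1: B_{2}/2! · (f^{(1)}(12) − f^{(1)}(4)) = 1/12 · (6912.00 − 256.000) = 554.667.

S_1 ≈ 60612.3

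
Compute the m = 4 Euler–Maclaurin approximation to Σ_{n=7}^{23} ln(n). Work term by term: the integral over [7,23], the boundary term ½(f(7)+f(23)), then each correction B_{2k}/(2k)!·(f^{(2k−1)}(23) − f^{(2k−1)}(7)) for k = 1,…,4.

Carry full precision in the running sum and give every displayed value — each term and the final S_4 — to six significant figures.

The integral term ∫_7^23 ln(x) dx = 42.4950.
Endpoint term: (f(7) + f(23))/2 = (1.94591 + 3.13549)/2 = 2.54070.
Running total after boundary: 45.0357.
Correction k=1: B_{2}/2! · (f^{(1)}(23) − f^{(1)}(7)) = 1/12 · (0.0434783 − 0.142857) = -0.00828157.
Running total after k=1: 45.0274.
Correction k=2: B_{4}/4! · (f^{(3)}(23) − f^{(3)}(7)) = −1/720 · (0.000164379 − 0.00583090) = 7.87017e-06.
Running total after k=2: 45.0274.
Correction k=3: B_{6}/6! · (f^{(5)}(23) − f^{(5)}(7)) = 1/30240 · (3.72883e-06 − 0.00142798) = -4.70981e-08.
Running total after k=3: 45.0274.
Correction k=4: B_{8}/8! · (f^{(7)}(23) − f^{(7)}(7)) = −1/1209600 · (2.11465e-07 − 0.000874271) = 7.22602e-10.

S_4 ≈ 45.0274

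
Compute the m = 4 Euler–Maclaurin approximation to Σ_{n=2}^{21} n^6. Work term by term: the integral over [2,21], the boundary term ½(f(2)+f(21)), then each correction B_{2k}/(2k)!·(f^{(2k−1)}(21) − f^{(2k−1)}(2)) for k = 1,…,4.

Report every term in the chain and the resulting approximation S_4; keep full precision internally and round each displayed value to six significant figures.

Integral: ∫_2^21 x^6 dx = 2.57298e+08.
½[f(2) + f(21)] = ½[64.0000 + 8.57661e+07] = 4.28831e+07.
Integral + boundary = 3.00181e+08.
k=1: B_{2}/(2)! × [f^{(1)}(21) − f^{(1)}(2)] = 1/12 × (2.45046e+07 − 192.000) = 2.04203e+06.
Running total after k=1: 3.02223e+08.
k=2: B_{4}/(4)! × [f^{(3)}(21) − f^{(3)}(2)] = −1/720 × (1.11132e+06 − 960.000) = -1542.17.
Running total after k=2: 3.02222e+08.
k=3: B_{6}/(6)! × [f^{(5)}(21) − f^{(5)}(2)] = 1/30240 × (15120.0 − 1440.00) = 0.452381.
Running total after k=3: 3.02222e+08.
k=4: B_{8}/(8)! × [f^{(7)}(21) − f^{(7)}(2)] = −1/1209600 × (0.00000 − 0.00000) = 0.00000.

S_4 ≈ 3.02222e+08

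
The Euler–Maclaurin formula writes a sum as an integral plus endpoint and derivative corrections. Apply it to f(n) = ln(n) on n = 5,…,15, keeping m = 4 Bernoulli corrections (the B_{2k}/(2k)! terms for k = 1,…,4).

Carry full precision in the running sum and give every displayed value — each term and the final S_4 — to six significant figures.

The integral term ∫_5^15 ln(x) dx = 22.5736.
½[f(5) + f(15)] = ½[1.60944 + 2.70805] = 2.15874.
So far: 24.7323.
k=1: B_{2}/(2)! × [f^{(1)}(15) − f^{(1)}(5)] = 1/12 × (0.0666667 − 0.200000) = -0.0111111.
After k=1: 24.7212.
k=2: B_{4}/(4)! × [f^{(3)}(15) − f^{(3)}(5)] = −1/720 × (0.000592593 − 0.0160000) = 2.13992e-05.
After k=2: 24.7212.
k=3: B_{6}/(6)! × [f^{(5)}(15) − f^{(5)}(5)] = 1/30240 × (3.16049e-05 − 0.00768000) = -2.52923e-07.
After k=3: 24.7212.
k=4: B_{8}/(8)! × [f^{(7)}(15) − f^{(7)}(5)] = −1/1209600 × (4.21399e-06 − 0.00921600) = 7.61556e-09.

S_4 ≈ 24.7212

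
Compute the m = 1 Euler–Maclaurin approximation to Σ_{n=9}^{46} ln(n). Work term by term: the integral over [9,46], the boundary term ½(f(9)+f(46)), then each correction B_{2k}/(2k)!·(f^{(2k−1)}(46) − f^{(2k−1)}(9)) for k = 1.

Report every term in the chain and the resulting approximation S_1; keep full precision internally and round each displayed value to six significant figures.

The integral term ∫_9^46 ln(x) dx = 119.342.
Boundary: ½(f(9) + f(46)) = ½(2.19722 + 3.82864) = 3.01293.
So far: 122.355.
Correction k=1: B_{2}/2! · (f^{(1)}(46) − f^{(1)}(9)) = 1/12 · (0.0217391 − 0.111111) = -0.00744767.

S_1 ≈ 122.348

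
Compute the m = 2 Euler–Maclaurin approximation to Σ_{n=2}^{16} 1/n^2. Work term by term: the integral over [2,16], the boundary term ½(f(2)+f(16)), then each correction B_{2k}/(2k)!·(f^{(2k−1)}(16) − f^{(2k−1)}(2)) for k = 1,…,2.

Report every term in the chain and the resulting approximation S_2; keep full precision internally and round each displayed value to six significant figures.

∫_2^16 1/x^2 dx evaluates to 0.437500.
Boundary: ½(f(2) + f(16)) = ½(0.250000 + 0.00390625) = 0.126953.
So far: 0.564453.
k=1: B_{2}/(2)! × [f^{(1)}(16) − f^{(1)}(2)] = 1/12 × (-0.000488281 − (-0.250000)) = 0.0207926.
After k=1: 0.585246.
k=2: B_{4}/(4)! × [f^{(3)}(16) − f^{(3)}(2)] = −1/720 × (-2.28882e-05 − (-0.750000)) = -0.00104163.

S_2 ≈ 0.584204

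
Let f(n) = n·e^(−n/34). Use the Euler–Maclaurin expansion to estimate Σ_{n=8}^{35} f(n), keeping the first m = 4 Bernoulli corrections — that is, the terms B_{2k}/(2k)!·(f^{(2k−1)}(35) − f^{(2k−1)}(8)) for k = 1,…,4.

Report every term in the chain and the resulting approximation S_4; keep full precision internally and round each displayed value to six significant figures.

S_4 ≈ 299.933

The integral term ∫_8^35 x·e^(−x/34) dx = 290.572.
Boundary: ½(f(8) + f(35)) = ½(6.32271 + 12.5026) = 9.41265.
Running total after boundary: 299.985.
Order-1 term: 1/12 · (-0.0105064 − 0.604376) = -0.0512402.
Running total after k=1: 299.933.
Order-2 term: −1/720 · (0.000608934 − 0.00189018) = 1.77951e-06.
Running total after k=2: 299.933.
Order-3 term: 1/30240 · (1.06138e-06 − 2.81795e-06) = -5.80876e-11.
Running total after k=3: 299.933.
Order-4 term: −1/1209600 · (1.38063e-09 − 3.46090e-09) = 1.71980e-15.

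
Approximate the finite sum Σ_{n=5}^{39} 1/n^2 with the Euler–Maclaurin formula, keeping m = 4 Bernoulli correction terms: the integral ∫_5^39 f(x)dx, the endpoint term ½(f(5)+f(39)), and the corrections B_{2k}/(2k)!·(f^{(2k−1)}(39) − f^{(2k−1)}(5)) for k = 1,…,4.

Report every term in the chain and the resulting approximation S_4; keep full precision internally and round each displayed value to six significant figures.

S_4 ≈ 0.196008

The integral term ∫_5^39 1/x^2 dx = 0.174359.
½[f(5) + f(39)] = ½[0.0400000 + 0.000657462] = 0.0203287.
Integral + boundary = 0.194688.
Order-1 term: 1/12 · (-3.37160e-05 − (-0.0160000)) = 0.00133052.
After k=1: 0.196018.
Order-2 term: −1/720 · (-2.66004e-07 − (-0.00768000)) = -1.06663e-05.
After k=2: 0.196008.
Order-3 term: 1/30240 · (-5.24663e-09 − (-0.00921600)) = 3.04762e-07.
After k=3: 0.196008.
Order-4 term: −1/1209600 · (-1.93170e-10 − (-0.0206438)) = -1.70667e-08.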